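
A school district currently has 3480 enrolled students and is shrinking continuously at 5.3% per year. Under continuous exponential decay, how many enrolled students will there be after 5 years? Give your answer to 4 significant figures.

≈ 2,670 enrolled students

P(5) = 3480 · e^(-0.053·5) = 3480 · e^(-0.265)
= 3480 · 0.76721 ≈ 2669.88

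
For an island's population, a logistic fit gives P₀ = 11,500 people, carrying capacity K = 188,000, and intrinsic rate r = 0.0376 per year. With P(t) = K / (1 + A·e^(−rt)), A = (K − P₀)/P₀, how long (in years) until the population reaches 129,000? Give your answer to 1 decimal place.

t ≈ 93.4 years

A = (188000 − 11500)/11500 = 15.34783
129000 = 188000/(1 + 15.34783·e^(−0.0376t)) → 1 + 15.34783·e^(−0.0376t) = 1.45736
e^(−0.0376t) = 0.0298 → t = ln(33.55711)/0.0376 = 3.51325/0.0376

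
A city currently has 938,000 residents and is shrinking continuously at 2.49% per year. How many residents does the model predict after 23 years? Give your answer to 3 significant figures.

≈ 529,000 residents

P(23) = 938000 · e^(-0.0249·23) = 938000 · e^(-0.5727)
= 938000 · 0.564 ≈ 529032.54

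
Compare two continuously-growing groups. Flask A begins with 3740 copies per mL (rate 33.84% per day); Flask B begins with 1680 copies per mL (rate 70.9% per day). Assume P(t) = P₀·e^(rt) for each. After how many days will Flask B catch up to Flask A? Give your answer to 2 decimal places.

3740·e^(0.3384t) = 1680·e^(0.709t)
3740/1680 = e^((0.709 − 0.3384)t) → ln(2.22619) = 0.3706·t
t = 0.80029 / 0.3706

t ≈ 2.16 days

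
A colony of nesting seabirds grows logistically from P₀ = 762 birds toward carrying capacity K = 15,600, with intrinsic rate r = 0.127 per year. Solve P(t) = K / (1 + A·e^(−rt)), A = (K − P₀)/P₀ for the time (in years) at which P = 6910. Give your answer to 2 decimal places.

t ≈ 21.57 years

A = (15600 − 762)/762 = 19.47244
6910 = 15600/(1 + 19.47244·e^(−0.127t)) → 1 + 19.47244·e^(−0.127t) = 2.2576
e^(−0.127t) = 0.064583 → t = ln(15.48384)/0.127 = 2.7398/0.127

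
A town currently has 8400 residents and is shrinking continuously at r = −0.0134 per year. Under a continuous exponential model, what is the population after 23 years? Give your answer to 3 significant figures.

≈ 6,170 residents

P(23) = 8400 · e^(-0.0134·23) = 8400 · e^(-0.3082)
= 8400 · 0.73477 ≈ 6172.05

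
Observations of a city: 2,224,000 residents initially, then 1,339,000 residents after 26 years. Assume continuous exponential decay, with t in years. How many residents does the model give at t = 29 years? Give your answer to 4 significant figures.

≈ 1,263,000 residents

r = ln(1339000/2224000) / 26 ≈ -0.019515 per year
P(29) = 2224000 · e^(-0.019515·29) = 2224000 · 0.56783 ≈ 1262859.66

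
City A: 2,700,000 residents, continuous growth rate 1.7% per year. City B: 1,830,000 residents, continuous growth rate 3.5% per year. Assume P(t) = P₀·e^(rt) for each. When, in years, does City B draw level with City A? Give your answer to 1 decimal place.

2700000·e^(0.017t) = 1830000·e^(0.035t)
2700000/1830000 = e^((0.035 − 0.017)t) → ln(1.47541) = 0.018·t
t = 0.38894 / 0.018

t ≈ 21.6 years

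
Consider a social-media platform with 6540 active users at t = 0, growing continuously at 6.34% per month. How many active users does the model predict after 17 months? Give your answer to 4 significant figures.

≈ 19,220 active users

P(17) = 6540 · e^(0.0634·17) = 6540 · e^(1.0778)
= 6540 · 2.93821 ≈ 19215.88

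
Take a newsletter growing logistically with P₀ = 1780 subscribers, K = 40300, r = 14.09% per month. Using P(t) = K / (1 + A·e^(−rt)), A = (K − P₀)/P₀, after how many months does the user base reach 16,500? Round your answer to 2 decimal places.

t ≈ 19.22 months

A = (40300 − 1780)/1780 = 21.64045
16500 = 40300/(1 + 21.64045·e^(−0.1409t)) → 1 + 21.64045·e^(−0.1409t) = 2.44242
e^(−0.1409t) = 0.066654 → t = ln(15.00283)/0.1409 = 2.70824/0.1409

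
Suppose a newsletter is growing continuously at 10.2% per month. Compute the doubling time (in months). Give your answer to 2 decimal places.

doubling time = ln(2) / |r| = 0.69315 / 0.102

doubling time ≈ 6.80 months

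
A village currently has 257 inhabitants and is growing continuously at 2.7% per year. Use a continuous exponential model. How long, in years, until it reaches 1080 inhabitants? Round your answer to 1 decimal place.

1080 = 257 · e^(0.027·t)
t = ln(1080/257) / 0.027 = ln(4.20233) / 0.027 = 1.43564 / 0.027

t ≈ 53.2 years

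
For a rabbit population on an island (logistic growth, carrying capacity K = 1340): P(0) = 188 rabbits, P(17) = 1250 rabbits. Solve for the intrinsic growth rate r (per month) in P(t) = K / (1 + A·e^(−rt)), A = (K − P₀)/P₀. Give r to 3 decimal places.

A = (1340 − 188)/188 = 6.12766
1250 = 1340/(1 + 6.12766·e^(−r·17)) → e^(−17r) = (1.072 − 1)/6.12766 = 0.01175
r = −ln(0.01175)/17 = 4.4439/17

r ≈ 0.261 per month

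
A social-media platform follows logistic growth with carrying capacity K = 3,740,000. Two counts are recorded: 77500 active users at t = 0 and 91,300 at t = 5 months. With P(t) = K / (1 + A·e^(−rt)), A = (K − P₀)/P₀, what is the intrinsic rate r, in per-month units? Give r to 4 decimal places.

r ≈ 0.0335 per month

A = (3740000 − 77500)/77500 = 47.25806
91300 = 3740000/(1 + 47.25806·e^(−r·5)) → e^(−5r) = (40.96386 − 1)/47.25806 = 0.845652
r = −ln(0.845652)/5 = 0.16765/5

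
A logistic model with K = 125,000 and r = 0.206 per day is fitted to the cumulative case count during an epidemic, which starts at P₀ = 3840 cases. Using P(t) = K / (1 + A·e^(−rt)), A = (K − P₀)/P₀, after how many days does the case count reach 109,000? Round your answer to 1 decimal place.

A = (125000 − 3840)/3840 = 31.55208
109000 = 125000/(1 + 31.55208·e^(−0.206t)) → 1 + 31.55208·e^(−0.206t) = 1.14679
e^(−0.206t) = 0.004652 → t = ln(214.94857)/0.206 = 5.3704/0.206

t ≈ 26.1 days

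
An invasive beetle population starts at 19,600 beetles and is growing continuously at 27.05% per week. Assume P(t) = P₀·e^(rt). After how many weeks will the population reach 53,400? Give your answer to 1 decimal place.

53400 = 19600 · e^(0.2705·t)
t = ln(53400/19600) / 0.2705 = ln(2.72449) / 0.2705 = 1.00228 / 0.2705

t ≈ 3.7 weeks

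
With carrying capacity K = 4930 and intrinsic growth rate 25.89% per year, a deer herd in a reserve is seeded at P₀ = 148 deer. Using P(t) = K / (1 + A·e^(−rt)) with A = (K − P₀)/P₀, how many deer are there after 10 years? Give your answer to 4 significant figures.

A = (4930 − 148)/148 = 32.31081
P(10) = 4930 / (1 + 32.31081·e^(−0.2589·10)) = 4930 / (1 + 32.31081·0.075095)
= 4930 / 3.42638 ≈ 1438.83

≈ 1,439 deer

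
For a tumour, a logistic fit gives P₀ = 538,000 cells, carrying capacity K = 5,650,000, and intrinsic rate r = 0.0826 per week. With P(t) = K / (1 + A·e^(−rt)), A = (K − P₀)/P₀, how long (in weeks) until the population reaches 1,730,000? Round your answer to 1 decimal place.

t ≈ 17.4 weeks

A = (5650000 − 538000)/538000 = 9.50186
1730000 = 5650000/(1 + 9.50186·e^(−0.0826t)) → 1 + 9.50186·e^(−0.0826t) = 3.2659
e^(−0.0826t) = 0.238469 → t = ln(4.19342)/0.0826 = 1.43352/0.0826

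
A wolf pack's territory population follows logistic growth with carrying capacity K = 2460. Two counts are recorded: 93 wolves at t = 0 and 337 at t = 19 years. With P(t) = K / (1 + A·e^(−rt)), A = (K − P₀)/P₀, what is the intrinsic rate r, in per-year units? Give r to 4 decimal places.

A = (2460 − 93)/93 = 25.45161
337 = 2460/(1 + 25.45161·e^(−r·19)) → e^(−19r) = (7.2997 − 1)/25.45161 = 0.247517
r = −ln(0.247517)/19 = 1.39628/19

r ≈ 0.0735 per year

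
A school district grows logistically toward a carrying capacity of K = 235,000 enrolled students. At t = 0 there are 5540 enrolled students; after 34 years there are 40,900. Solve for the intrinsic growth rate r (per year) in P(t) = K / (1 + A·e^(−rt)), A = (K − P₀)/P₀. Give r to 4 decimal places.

r ≈ 0.0637 per year

A = (235000 − 5540)/5540 = 41.41877
40900 = 235000/(1 + 41.41877·e^(−r·34)) → e^(−34r) = (5.74572 − 1)/41.41877 = 0.114579
r = −ln(0.114579)/34 = 2.16649/34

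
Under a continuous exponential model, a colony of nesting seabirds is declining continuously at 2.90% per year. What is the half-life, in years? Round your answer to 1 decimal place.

half-life = ln(2) / |r| = 0.69315 / 0.029

half-life ≈ 23.9 years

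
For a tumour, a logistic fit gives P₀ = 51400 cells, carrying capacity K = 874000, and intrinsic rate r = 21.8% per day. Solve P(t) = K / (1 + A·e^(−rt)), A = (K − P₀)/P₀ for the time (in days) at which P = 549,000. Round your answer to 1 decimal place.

A = (874000 − 51400)/51400 = 16.00389
549000 = 874000/(1 + 16.00389·e^(−0.218t)) → 1 + 16.00389·e^(−0.218t) = 1.59199
e^(−0.218t) = 0.03699 → t = ln(27.03427)/0.218 = 3.29711/0.218

t ≈ 15.1 days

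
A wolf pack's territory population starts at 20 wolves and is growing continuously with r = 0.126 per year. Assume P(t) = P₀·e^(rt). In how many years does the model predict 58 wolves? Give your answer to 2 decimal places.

58 = 20 · e^(0.126·t)
t = ln(58/20) / 0.126 = ln(2.9) / 0.126 = 1.06471 / 0.126

t ≈ 8.45 years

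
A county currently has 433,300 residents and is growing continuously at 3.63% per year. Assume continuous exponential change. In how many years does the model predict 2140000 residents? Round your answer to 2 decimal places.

2140000 = 433300 · e^(0.0363·t)
t = ln(2140000/433300) / 0.0363 = ln(4.93884) / 0.0363 = 1.59713 / 0.0363

t ≈ 44.00 years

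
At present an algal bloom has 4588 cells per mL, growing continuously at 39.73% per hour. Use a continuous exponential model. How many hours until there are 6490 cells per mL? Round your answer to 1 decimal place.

t ≈ 0.9 hours

6490 = 4588 · e^(0.3973·t)
t = ln(6490/4588) / 0.3973 = ln(1.41456) / 0.3973 = 0.34682 / 0.3973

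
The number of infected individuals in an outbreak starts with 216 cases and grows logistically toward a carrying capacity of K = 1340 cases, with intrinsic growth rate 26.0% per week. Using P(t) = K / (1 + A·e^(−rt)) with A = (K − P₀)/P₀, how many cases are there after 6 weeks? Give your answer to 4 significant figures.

A = (1340 − 216)/216 = 5.2037
P(6) = 1340 / (1 + 5.2037·e^(−0.26·6)) = 1340 / (1 + 5.2037·0.210136)
= 1340 / 2.09349 ≈ 640.08

≈ 640.1 cases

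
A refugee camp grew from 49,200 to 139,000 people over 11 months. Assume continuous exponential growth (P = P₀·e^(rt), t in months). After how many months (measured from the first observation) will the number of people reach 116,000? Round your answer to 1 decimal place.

r = ln(139000/49200) / 11 ≈ 0.094416 per month
t = ln(116000/49200) / r = 0.8577 / 0.094416 ≈ 9.084

t ≈ 9.1 months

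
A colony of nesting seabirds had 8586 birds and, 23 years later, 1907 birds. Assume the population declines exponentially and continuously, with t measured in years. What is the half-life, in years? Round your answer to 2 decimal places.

r = ln(1907/8586) / 23 = ln(0.22211) / 23 ≈ -0.065417 per year
half-life = ln 2 / |r| = 0.69315 / 0.065417

half-life ≈ 10.60 years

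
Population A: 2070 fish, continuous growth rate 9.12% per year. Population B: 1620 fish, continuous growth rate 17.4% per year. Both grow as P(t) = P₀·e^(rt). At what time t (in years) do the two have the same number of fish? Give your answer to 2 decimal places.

t ≈ 2.96 years

2070·e^(0.0912t) = 1620·e^(0.174t)
2070/1620 = e^((0.174 − 0.0912)t) → ln(1.27778) = 0.0828·t
t = 0.24512 / 0.0828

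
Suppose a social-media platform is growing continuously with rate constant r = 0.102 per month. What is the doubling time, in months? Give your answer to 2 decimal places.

doubling time = ln(2) / |r| = 0.69315 / 0.102

doubling time ≈ 6.80 months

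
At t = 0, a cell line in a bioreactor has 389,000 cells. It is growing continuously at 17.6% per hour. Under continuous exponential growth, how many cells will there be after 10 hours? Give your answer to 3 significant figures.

P(10) = 389000 · e^(0.176·10) = 389000 · e^(1.76)
= 389000 · 5.81244 ≈ 2261038.15

≈ 2,260,000 cells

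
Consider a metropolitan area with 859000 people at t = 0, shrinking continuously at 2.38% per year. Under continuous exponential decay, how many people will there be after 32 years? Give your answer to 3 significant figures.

P(32) = 859000 · e^(-0.0238·32) = 859000 · e^(-0.7616)
= 859000 · 0.46692 ≈ 401083.21

≈ 401,000 people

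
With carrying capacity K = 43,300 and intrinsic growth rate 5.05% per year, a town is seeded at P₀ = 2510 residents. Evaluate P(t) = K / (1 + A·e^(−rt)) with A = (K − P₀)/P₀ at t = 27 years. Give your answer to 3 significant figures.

A = (43300 − 2510)/2510 = 16.251
P(27) = 43300 / (1 + 16.251·e^(−0.0505·27)) = 43300 / (1 + 16.251·0.255764)
= 43300 / 5.15642 ≈ 8397.3

≈ 8,400 residents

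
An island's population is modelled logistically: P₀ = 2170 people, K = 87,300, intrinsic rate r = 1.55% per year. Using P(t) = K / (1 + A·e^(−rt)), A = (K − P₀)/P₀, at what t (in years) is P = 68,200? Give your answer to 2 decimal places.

t ≈ 318.85 years

A = (87300 − 2170)/2170 = 39.23041
68200 = 87300/(1 + 39.23041·e^(−0.0155t)) → 1 + 39.23041·e^(−0.0155t) = 1.28006
e^(−0.0155t) = 0.007139 → t = ln(140.07928)/0.0155 = 4.94221/0.0155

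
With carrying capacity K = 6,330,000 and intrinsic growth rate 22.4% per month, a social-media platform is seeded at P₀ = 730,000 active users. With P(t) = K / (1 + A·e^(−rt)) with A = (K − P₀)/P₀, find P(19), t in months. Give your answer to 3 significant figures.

A = (6330000 − 730000)/730000 = 7.67123
P(19) = 6330000 / (1 + 7.67123·e^(−0.224·19)) = 6330000 / (1 + 7.67123·0.014179)
= 6330000 / 1.10877 ≈ 5709030.57

≈ 5,710,000 active users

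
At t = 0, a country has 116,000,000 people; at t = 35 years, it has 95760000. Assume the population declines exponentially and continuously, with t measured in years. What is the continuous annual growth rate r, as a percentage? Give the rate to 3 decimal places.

r ≈ -0.548% per year

95760000 = 116000000 · e^(r·35)
e^(35r) = 95760000/116000000 = 0.82552
r = ln(0.82552) / 35 = -0.19175 / 35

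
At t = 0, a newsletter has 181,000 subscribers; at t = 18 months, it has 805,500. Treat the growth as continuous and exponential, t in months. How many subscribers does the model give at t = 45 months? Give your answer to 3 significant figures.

≈ 7,560,000 subscribers

r = ln(805500/181000) / 18 ≈ 0.082943 per month
P(45) = 181000 · e^(0.082943·45) = 181000 · 41.7799 ≈ 7562162.4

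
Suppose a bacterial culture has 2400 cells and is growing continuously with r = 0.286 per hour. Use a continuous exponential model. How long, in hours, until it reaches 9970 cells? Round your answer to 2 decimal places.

t ≈ 4.98 hours

9970 = 2400 · e^(0.286·t)
t = ln(9970/2400) / 0.286 = ln(4.15417) / 0.286 = 1.42411 / 0.286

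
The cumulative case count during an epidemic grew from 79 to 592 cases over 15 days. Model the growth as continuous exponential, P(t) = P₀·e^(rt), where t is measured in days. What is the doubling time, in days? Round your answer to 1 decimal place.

r = ln(592/79) / 15 = ln(7.49367) / 15 ≈ 0.134271 per day
doubling time = ln 2 / |r| = 0.69315 / 0.134271

doubling time ≈ 5.2 days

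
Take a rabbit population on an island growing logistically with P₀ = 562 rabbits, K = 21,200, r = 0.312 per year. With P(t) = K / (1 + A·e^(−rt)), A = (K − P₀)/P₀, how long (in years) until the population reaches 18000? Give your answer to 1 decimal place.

t ≈ 17.1 years

A = (21200 − 562)/562 = 36.72242
18000 = 21200/(1 + 36.72242·e^(−0.312t)) → 1 + 36.72242·e^(−0.312t) = 1.17778
e^(−0.312t) = 0.004841 → t = ln(206.56361)/0.312 = 5.33061/0.312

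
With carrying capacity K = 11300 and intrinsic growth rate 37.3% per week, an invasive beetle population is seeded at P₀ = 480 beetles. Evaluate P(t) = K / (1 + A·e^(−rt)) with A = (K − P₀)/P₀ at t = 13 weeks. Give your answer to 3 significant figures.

A = (11300 − 480)/480 = 22.54167
P(13) = 11300 / (1 + 22.54167·e^(−0.373·13)) = 11300 / (1 + 22.54167·0.007836)
= 11300 / 1.17664 ≈ 9603.61

≈ 9,600 beetles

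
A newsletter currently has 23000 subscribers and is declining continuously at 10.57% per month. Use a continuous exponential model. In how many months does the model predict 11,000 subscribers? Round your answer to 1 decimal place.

t ≈ 7.0 months

11000 = 23000 · e^(-0.1057·t)
t = ln(11000/23000) / -0.1057 = ln(0.47826) / -0.1057 = -0.7376 / -0.1057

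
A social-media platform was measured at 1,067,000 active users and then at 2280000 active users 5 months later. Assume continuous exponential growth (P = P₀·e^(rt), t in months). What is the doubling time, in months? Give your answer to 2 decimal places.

r = ln(2280000/1067000) / 5 = ln(2.13683) / 5 ≈ 0.151865 per month
doubling time = ln 2 / |r| = 0.69315 / 0.151865

doubling time ≈ 4.56 months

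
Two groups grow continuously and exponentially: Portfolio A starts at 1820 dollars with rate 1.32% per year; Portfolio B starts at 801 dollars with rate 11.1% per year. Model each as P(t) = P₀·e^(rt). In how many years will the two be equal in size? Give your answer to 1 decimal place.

1820·e^(0.0132t) = 801·e^(0.111t)
1820/801 = e^((0.111 − 0.0132)t) → ln(2.27216) = 0.0978·t
t = 0.82073 / 0.0978

t ≈ 8.4 years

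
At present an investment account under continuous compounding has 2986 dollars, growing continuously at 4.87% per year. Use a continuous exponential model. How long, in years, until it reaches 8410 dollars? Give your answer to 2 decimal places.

t ≈ 21.26 years

8410 = 2986 · e^(0.0487·t)
t = ln(8410/2986) / 0.0487 = ln(2.81648) / 0.0487 = 1.03549 / 0.0487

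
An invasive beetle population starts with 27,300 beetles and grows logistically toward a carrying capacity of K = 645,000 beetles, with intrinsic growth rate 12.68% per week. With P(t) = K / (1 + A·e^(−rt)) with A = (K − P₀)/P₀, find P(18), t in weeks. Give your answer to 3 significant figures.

A = (645000 − 27300)/27300 = 22.62637
P(18) = 645000 / (1 + 22.62637·e^(−0.1268·18)) = 645000 / (1 + 22.62637·0.102039)
= 645000 / 3.30877 ≈ 194936.31

≈ 195,000 beetles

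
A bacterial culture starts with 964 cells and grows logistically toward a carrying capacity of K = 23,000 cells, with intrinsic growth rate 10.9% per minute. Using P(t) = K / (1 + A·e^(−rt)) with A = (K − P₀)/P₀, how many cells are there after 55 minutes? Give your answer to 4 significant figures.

A = (23000 − 964)/964 = 22.85892
P(55) = 23000 / (1 + 22.85892·e^(−0.109·55)) = 23000 / (1 + 22.85892·0.002491)
= 23000 / 1.05695 ≈ 21760.82

≈ 21,760 cells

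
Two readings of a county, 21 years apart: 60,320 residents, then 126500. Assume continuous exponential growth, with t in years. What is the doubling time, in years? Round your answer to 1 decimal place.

doubling time ≈ 19.7 years

r = ln(126500/60320) / 21 = ln(2.09715) / 21 ≈ 0.035266 per year
doubling time = ln 2 / |r| = 0.69315 / 0.035266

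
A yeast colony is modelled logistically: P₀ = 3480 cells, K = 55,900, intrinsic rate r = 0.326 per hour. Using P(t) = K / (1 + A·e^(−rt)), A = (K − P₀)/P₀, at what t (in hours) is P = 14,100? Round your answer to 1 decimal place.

t ≈ 5.0 hours

A = (55900 − 3480)/3480 = 15.06322
14100 = 55900/(1 + 15.06322·e^(−0.326t)) → 1 + 15.06322·e^(−0.326t) = 3.96454
e^(−0.326t) = 0.196806 → t = ln(5.08113)/0.326 = 1.62553/0.326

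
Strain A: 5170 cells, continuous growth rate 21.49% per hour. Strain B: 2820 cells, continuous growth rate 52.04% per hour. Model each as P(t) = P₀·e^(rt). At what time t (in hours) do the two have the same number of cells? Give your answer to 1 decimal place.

5170·e^(0.2149t) = 2820·e^(0.5204t)
5170/2820 = e^((0.5204 − 0.2149)t) → ln(1.83333) = 0.3055·t
t = 0.60614 / 0.3055

t ≈ 2.0 hours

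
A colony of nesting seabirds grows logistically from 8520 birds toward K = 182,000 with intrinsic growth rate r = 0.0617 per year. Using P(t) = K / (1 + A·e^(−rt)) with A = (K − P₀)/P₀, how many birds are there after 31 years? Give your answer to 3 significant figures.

≈ 45,400 birds

A = (182000 − 8520)/8520 = 20.3615
P(31) = 182000 / (1 + 20.3615·e^(−0.0617·31)) = 182000 / (1 + 20.3615·0.147681)
= 182000 / 4.00701 ≈ 45420.41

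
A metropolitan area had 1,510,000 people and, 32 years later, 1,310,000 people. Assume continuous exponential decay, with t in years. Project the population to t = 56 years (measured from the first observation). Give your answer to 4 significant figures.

≈ 1,178,000 people

r = ln(1310000/1510000) / 32 ≈ -0.00444 per year
P(56) = 1510000 · e^(-0.00444·56) = 1510000 · 0.77986 ≈ 1177584.44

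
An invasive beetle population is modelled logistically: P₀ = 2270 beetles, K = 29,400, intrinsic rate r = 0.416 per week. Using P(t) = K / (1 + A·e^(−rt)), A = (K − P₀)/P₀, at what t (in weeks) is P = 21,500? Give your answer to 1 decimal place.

t ≈ 8.4 weeks

A = (29400 − 2270)/2270 = 11.95154
21500 = 29400/(1 + 11.95154·e^(−0.416t)) → 1 + 11.95154·e^(−0.416t) = 1.36744
e^(−0.416t) = 0.030744 → t = ln(32.52635)/0.416 = 3.48205/0.416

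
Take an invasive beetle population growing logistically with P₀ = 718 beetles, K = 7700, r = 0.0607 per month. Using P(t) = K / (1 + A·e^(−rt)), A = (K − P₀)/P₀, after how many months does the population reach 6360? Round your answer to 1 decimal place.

A = (7700 − 718)/718 = 9.72423
6360 = 7700/(1 + 9.72423·e^(−0.0607t)) → 1 + 9.72423·e^(−0.0607t) = 1.21069
e^(−0.0607t) = 0.021667 → t = ln(46.15383)/0.0607 = 3.83198/0.0607

t ≈ 63.1 months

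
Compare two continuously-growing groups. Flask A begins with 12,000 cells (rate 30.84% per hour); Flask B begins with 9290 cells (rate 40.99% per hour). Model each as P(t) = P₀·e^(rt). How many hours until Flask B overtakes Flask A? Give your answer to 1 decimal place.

t ≈ 2.5 hours

12000·e^(0.3084t) = 9290·e^(0.4099t)
12000/9290 = e^((0.4099 − 0.3084)t) → ln(1.29171) = 0.1015·t
t = 0.25597 / 0.1015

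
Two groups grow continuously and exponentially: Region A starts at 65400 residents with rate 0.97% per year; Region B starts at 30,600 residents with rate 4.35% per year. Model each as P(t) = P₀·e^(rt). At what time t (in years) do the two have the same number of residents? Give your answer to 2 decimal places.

t ≈ 22.47 years

65400·e^(0.0097t) = 30600·e^(0.0435t)
65400/30600 = e^((0.0435 − 0.0097)t) → ln(2.13725) = 0.0338·t
t = 0.75952 / 0.0338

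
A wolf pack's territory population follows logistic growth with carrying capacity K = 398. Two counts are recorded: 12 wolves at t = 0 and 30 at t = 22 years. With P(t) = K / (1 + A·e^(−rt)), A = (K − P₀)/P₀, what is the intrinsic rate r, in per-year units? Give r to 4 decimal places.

A = (398 − 12)/12 = 32.16667
30 = 398/(1 + 32.16667·e^(−r·22)) → e^(−22r) = (13.26667 − 1)/32.16667 = 0.381347
r = −ln(0.381347)/22 = 0.96405/22

r ≈ 0.0438 per year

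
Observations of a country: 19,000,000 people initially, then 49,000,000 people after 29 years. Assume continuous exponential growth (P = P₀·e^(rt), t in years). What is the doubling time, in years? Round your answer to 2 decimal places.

r = ln(49000000/19000000) / 29 = ln(2.57895) / 29 ≈ 0.032668 per year
doubling time = ln 2 / |r| = 0.69315 / 0.032668

doubling time ≈ 21.22 years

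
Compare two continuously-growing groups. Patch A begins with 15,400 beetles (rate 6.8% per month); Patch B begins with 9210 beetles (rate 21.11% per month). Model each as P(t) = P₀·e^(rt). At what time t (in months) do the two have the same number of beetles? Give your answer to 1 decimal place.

t ≈ 3.6 months

15400·e^(0.068t) = 9210·e^(0.2111t)
15400/9210 = e^((0.2111 − 0.068)t) → ln(1.6721) = 0.1431·t
t = 0.51408 / 0.1431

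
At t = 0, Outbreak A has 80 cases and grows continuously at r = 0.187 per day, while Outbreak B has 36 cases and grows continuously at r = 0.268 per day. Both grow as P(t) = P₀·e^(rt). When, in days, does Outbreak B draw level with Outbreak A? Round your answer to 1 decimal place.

80·e^(0.187t) = 36·e^(0.268t)
80/36 = e^((0.268 − 0.187)t) → ln(2.22222) = 0.081·t
t = 0.79851 / 0.081

t ≈ 9.9 days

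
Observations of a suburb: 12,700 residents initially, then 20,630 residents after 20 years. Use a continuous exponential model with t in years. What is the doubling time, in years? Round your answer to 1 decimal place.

doubling time ≈ 28.6 years

r = ln(20630/12700) / 20 = ln(1.62441) / 20 ≈ 0.024257 per year
doubling time = ln 2 / |r| = 0.69315 / 0.024257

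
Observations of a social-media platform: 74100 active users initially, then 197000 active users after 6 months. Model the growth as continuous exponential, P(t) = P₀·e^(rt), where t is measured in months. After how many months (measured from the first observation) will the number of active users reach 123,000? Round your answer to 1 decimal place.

r = ln(197000/74100) / 6 ≈ 0.162965 per month
t = ln(123000/74100) / r = 0.50677 / 0.162965 ≈ 3.11

t ≈ 3.1 months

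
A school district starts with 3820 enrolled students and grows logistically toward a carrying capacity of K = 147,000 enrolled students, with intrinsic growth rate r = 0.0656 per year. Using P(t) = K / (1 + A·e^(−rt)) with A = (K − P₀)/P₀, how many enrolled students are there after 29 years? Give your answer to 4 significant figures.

≈ 22,300 enrolled students

A = (147000 − 3820)/3820 = 37.48168
P(29) = 147000 / (1 + 37.48168·e^(−0.0656·29)) = 147000 / (1 + 37.48168·0.14921)
= 147000 / 6.59264 ≈ 22297.58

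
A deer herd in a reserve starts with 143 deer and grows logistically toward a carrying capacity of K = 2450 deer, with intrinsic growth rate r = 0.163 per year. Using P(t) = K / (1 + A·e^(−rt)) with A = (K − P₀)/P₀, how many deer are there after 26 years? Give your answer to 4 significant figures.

≈ 1,987 deer

A = (2450 − 143)/143 = 16.13287
P(26) = 2450 / (1 + 16.13287·e^(−0.163·26)) = 2450 / (1 + 16.13287·0.014436)
= 2450 / 1.2329 ≈ 1987.18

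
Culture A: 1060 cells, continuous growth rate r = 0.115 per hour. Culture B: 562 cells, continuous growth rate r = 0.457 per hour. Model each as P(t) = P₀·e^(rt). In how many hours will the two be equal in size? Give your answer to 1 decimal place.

1060·e^(0.115t) = 562·e^(0.457t)
1060/562 = e^((0.457 − 0.115)t) → ln(1.88612) = 0.342·t
t = 0.63452 / 0.342

t ≈ 1.9 hours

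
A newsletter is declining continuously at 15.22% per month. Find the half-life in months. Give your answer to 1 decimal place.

half-life ≈ 4.6 months

half-life = ln(2) / |r| = 0.69315 / 0.1522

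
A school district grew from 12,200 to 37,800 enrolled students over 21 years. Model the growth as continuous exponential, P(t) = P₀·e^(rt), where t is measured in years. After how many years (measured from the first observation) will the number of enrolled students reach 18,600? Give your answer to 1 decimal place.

t ≈ 7.8 years

r = ln(37800/12200) / 21 ≈ 0.053851 per year
t = ln(18600/12200) / r = 0.42173 / 0.053851 ≈ 7.831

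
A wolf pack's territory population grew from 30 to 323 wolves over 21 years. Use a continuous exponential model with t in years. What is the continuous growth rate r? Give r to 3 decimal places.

323 = 30 · e^(r·21)
e^(21r) = 323/30 = 10.76667
r = ln(10.76667) / 21 = 2.37645 / 21

r ≈ 0.113 per year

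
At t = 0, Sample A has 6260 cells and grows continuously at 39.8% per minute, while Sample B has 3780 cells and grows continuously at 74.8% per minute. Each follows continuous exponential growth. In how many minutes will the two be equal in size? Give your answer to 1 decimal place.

t ≈ 1.4 minutes

6260·e^(0.398t) = 3780·e^(0.748t)
6260/3780 = e^((0.748 − 0.398)t) → ln(1.65608) = 0.35·t
t = 0.50446 / 0.35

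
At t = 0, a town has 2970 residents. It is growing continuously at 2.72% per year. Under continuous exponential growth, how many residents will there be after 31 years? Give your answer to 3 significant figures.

≈ 6,900 residents

P(31) = 2970 · e^(0.0272·31) = 2970 · e^(0.8432)
= 2970 · 2.32379 ≈ 6901.66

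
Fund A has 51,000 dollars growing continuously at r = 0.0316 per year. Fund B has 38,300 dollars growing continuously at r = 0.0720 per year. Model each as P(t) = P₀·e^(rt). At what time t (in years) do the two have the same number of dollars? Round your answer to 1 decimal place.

t ≈ 7.1 years

51000·e^(0.0316t) = 38300·e^(0.072t)
51000/38300 = e^((0.072 − 0.0316)t) → ln(1.33159) = 0.0404·t
t = 0.28638 / 0.0404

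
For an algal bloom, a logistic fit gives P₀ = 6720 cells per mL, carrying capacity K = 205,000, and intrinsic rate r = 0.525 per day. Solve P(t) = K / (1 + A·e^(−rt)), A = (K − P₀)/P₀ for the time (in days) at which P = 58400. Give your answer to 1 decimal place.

t ≈ 4.7 days

A = (205000 − 6720)/6720 = 29.50595
58400 = 205000/(1 + 29.50595·e^(−0.525t)) → 1 + 29.50595·e^(−0.525t) = 3.51027
e^(−0.525t) = 0.085077 → t = ln(11.75408)/0.525 = 2.4642/0.525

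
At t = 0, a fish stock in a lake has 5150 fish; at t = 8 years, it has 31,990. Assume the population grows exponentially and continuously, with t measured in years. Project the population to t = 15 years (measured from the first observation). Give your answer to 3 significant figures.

≈ 158,000 fish

r = ln(31990/5150) / 8 ≈ 0.228303 per year
P(15) = 5150 · e^(0.228303·15) = 5150 · 30.70882 ≈ 158150.43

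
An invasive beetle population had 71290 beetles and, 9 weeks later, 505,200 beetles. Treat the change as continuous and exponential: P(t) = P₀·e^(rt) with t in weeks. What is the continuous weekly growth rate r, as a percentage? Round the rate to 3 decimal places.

505200 = 71290 · e^(r·9)
e^(9r) = 505200/71290 = 7.08655
r = ln(7.08655) / 9 = 1.9582 / 9

r ≈ 21.758% per week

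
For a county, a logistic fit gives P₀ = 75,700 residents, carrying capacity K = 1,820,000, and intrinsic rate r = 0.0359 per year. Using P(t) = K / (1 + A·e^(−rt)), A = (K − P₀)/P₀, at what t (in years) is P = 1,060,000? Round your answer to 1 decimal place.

A = (1820000 − 75700)/75700 = 23.04227
1060000 = 1820000/(1 + 23.04227·e^(−0.0359t)) → 1 + 23.04227·e^(−0.0359t) = 1.71698
e^(−0.0359t) = 0.031116 → t = ln(32.13791)/0.0359 = 3.47004/0.0359

t ≈ 96.7 years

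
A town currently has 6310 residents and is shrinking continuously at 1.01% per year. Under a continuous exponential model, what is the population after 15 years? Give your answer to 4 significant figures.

P(15) = 6310 · e^(-0.0101·15) = 6310 · e^(-0.1515)
= 6310 · 0.85942 ≈ 5422.93

≈ 5,423 residents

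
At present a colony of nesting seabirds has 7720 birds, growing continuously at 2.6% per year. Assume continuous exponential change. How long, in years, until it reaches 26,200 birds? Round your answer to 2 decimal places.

t ≈ 47.00 years

26200 = 7720 · e^(0.026·t)
t = ln(26200/7720) / 0.026 = ln(3.39378) / 0.026 = 1.22195 / 0.026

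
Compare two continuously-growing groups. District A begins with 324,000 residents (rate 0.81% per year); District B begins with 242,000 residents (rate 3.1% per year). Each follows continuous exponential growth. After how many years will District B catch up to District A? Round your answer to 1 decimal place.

324000·e^(0.0081t) = 242000·e^(0.031t)
324000/242000 = e^((0.031 − 0.0081)t) → ln(1.33884) = 0.0229·t
t = 0.29181 / 0.0229

t ≈ 12.7 years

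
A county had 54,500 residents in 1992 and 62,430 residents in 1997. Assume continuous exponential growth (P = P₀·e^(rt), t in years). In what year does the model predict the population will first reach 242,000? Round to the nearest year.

year 2047

r = ln(62430/54500) / 5 = 0.13585/5 ≈ 0.027169 per year
t = ln(242000/54500) / r = 1.49074/0.027169 ≈ 54.87 years after 1992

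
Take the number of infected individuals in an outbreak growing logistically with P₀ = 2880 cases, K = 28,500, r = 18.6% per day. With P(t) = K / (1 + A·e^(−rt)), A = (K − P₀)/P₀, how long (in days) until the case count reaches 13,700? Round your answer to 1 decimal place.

t ≈ 11.3 days

A = (28500 − 2880)/2880 = 8.89583
13700 = 28500/(1 + 8.89583·e^(−0.186t)) → 1 + 8.89583·e^(−0.186t) = 2.08029
e^(−0.186t) = 0.121438 → t = ln(8.23466)/0.186 = 2.10835/0.186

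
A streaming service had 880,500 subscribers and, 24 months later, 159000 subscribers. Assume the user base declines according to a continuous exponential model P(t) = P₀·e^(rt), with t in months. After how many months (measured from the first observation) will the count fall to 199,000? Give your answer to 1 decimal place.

t ≈ 20.9 months

r = ln(159000/880500) / 24 ≈ -0.071316 per month
t = ln(199000/880500) / r = -1.48719 / -0.071316 ≈ 20.853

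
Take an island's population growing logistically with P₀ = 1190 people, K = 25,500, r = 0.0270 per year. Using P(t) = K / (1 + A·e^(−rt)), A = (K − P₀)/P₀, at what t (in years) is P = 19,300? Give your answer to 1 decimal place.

A = (25500 − 1190)/1190 = 20.42857
19300 = 25500/(1 + 20.42857·e^(−0.027t)) → 1 + 20.42857·e^(−0.027t) = 1.32124
e^(−0.027t) = 0.015725 → t = ln(63.59217)/0.027 = 4.15249/0.027

t ≈ 153.8 years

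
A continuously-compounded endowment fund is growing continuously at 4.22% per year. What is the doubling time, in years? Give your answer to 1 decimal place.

doubling time ≈ 16.4 years

doubling time = ln(2) / |r| = 0.69315 / 0.0422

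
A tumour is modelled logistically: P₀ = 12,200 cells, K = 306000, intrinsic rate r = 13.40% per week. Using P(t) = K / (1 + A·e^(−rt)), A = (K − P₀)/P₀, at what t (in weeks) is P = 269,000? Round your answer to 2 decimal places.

A = (306000 − 12200)/12200 = 24.08197
269000 = 306000/(1 + 24.08197·e^(−0.134t)) → 1 + 24.08197·e^(−0.134t) = 1.13755
e^(−0.134t) = 0.005712 → t = ln(175.08241)/0.134 = 5.16526/0.134

t ≈ 38.55 weeks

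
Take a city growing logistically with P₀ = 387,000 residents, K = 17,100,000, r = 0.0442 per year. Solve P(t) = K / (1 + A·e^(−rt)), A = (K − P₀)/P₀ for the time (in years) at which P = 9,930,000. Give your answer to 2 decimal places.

t ≈ 92.56 years

A = (17100000 − 387000)/387000 = 43.18605
9930000 = 17100000/(1 + 43.18605·e^(−0.0442t)) → 1 + 43.18605·e^(−0.0442t) = 1.72205
e^(−0.0442t) = 0.01672 → t = ln(59.80996)/0.0442 = 4.09117/0.0442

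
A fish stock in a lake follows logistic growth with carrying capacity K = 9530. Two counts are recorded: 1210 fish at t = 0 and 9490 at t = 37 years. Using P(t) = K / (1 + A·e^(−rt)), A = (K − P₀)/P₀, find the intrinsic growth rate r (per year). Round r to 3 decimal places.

r ≈ 0.200 per year

A = (9530 − 1210)/1210 = 6.87603
9490 = 9530/(1 + 6.87603·e^(−r·37)) → e^(−37r) = (1.00421 − 1)/6.87603 = 0.000613
r = −ln(0.000613)/37 = 7.39716/37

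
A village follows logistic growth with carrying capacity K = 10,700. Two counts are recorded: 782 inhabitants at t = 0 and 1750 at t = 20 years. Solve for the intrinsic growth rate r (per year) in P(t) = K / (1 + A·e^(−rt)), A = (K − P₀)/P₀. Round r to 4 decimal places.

A = (10700 − 782)/782 = 12.68286
1750 = 10700/(1 + 12.68286·e^(−r·20)) → e^(−20r) = (6.11429 − 1)/12.68286 = 0.403244
r = −ln(0.403244)/20 = 0.90821/20

r ≈ 0.0454 per year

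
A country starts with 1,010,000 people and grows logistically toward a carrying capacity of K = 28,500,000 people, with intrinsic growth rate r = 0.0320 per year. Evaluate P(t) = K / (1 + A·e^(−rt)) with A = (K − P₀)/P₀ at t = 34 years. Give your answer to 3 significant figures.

A = (28500000 − 1010000)/1010000 = 27.21782
P(34) = 28500000 / (1 + 27.21782·e^(−0.032·34)) = 28500000 / (1 + 27.21782·0.33689)
= 28500000 / 10.1694 ≈ 2802524.92

≈ 2,800,000 people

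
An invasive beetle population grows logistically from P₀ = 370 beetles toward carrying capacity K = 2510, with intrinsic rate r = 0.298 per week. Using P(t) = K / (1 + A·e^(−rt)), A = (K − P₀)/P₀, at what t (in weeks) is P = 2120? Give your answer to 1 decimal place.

A = (2510 − 370)/370 = 5.78378
2120 = 2510/(1 + 5.78378·e^(−0.298t)) → 1 + 5.78378·e^(−0.298t) = 1.18396
e^(−0.298t) = 0.031807 → t = ln(31.44006)/0.298 = 3.44808/0.298

t ≈ 11.6 weeks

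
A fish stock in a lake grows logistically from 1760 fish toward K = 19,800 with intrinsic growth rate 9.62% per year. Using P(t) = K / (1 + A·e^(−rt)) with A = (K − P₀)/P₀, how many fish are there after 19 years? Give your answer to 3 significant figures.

A = (19800 − 1760)/1760 = 10.25
P(19) = 19800 / (1 + 10.25·e^(−0.0962·19)) = 19800 / (1 + 10.25·0.160767)
= 19800 / 2.64786 ≈ 7477.74

≈ 7,480 fish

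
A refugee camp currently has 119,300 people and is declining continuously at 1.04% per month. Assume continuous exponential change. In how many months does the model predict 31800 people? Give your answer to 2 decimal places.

31800 = 119300 · e^(-0.0104·t)
t = ln(31800/119300) / -0.0104 = ln(0.26655) / -0.0104 = -1.32218 / -0.0104

t ≈ 127.13 months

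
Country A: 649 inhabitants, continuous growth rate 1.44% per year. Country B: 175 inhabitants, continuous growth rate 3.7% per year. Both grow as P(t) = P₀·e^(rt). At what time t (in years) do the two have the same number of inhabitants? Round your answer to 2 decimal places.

649·e^(0.0144t) = 175·e^(0.037t)
649/175 = e^((0.037 − 0.0144)t) → ln(3.70857) = 0.0226·t
t = 1.31065 / 0.0226

t ≈ 57.99 years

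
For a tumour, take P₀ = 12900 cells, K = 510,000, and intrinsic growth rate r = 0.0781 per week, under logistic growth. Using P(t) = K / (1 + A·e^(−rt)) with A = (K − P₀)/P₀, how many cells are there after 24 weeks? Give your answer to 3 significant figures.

A = (510000 − 12900)/12900 = 38.53488
P(24) = 510000 / (1 + 38.53488·e^(−0.0781·24)) = 510000 / (1 + 38.53488·0.153447)
= 510000 / 6.91306 ≈ 73773.38

≈ 73,800 cells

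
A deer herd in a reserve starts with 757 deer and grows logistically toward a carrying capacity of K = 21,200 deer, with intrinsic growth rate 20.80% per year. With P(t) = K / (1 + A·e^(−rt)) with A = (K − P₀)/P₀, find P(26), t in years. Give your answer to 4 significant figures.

A = (21200 − 757)/757 = 27.00528
P(26) = 21200 / (1 + 27.00528·e^(−0.208·26)) = 21200 / (1 + 27.00528·0.004481)
= 21200 / 1.121 ≈ 18911.69

≈ 18,910 deer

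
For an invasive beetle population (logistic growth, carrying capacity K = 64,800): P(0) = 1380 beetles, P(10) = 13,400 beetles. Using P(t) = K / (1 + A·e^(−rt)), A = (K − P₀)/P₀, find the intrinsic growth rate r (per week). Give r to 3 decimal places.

A = (64800 − 1380)/1380 = 45.95652
13400 = 64800/(1 + 45.95652·e^(−r·10)) → e^(−10r) = (4.83582 − 1)/45.95652 = 0.083466
r = −ln(0.083466)/10 = 2.48331/10

r ≈ 0.248 per week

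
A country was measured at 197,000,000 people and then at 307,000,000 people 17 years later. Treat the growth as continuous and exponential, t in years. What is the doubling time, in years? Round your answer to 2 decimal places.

r = ln(307000000/197000000) / 17 = ln(1.55838) / 17 ≈ 0.026097 per year
doubling time = ln 2 / |r| = 0.69315 / 0.026097

doubling time ≈ 26.56 years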